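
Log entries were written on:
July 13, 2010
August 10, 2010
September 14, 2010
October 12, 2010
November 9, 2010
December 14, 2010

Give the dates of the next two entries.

January 11, 2011; February 8, 2011

These are Tuesdays at 28- or 35-day spacing (28, 35, 28, 28, 35).
The pattern: 2nd Tuesday of the month.
January 2011 — 2nd Tuesday is January 11, 2011.
February 2011 — 2nd Tuesday is February 8, 2011.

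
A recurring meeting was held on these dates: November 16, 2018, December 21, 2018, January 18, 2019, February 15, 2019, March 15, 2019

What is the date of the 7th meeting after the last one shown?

All dates are Fridays, 35, 28, 28, 28 days apart.
Specifically, the 3rd Friday of each month.
3rd Friday of April 2019: April 19, 2019.
May 2019 — 3rd Friday is May 17, 2019.
3rd Friday of June 2019: June 21, 2019.
July 2019 — 3rd Friday is July 19, 2019.
August 2019 — 3rd Friday is August 16, 2019.
3rd Friday of September 2019: September 20, 2019.
October 2019 — 3rd Friday is October 18, 2019.

October 18, 2019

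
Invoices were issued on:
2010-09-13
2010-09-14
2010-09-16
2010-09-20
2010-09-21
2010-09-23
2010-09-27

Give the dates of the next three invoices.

2010-09-28, 2010-09-30, 2010-10-04

Every event lands on a Monday or Tuesday or Thursday (gaps cycle 1, 2, 4, 1, 2, 4).
So the schedule is: every Monday, Tuesday and Thursday.
Next Tuesday: 2010-09-28.
The following Thursday is 2010-09-30.
Next Monday: 2010-10-04.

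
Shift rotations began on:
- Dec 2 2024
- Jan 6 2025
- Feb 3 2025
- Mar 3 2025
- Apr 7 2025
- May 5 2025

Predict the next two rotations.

Gaps: 35, 28, 28, 35, 28 days — a mix of 28 and 35. Every date is a Monday.
Each is the 1st Monday of its month.
1st Monday of June 2025: Jun 2 2025.
July 2025 — 1st Monday is Jul 7 2025.

Jun 2 2025, Jul 7 2025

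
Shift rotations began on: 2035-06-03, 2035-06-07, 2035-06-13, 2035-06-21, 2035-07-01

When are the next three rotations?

The spacing grows by 2 each time: 4, 6, 8, 10 days.
Next gap: 12 days. 2035-07-01 + 12 days = 2035-07-13.
Next gap: 14 days. 2035-07-13 + 14 days = 2035-07-27.
Next gap: 16 days. 2035-07-27 + 16 days = 2035-08-12.

2035-07-13, 2035-07-27, 2035-08-12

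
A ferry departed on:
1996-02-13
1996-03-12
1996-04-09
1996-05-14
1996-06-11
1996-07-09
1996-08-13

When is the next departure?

1996-09-10

Gaps: 28, 28, 35, 28, 28, 35 days — a mix of 28 and 35. Every date is a Tuesday.
Each is the 2nd Tuesday of its month.
September 1996 — 2nd Tuesday is 1996-09-10.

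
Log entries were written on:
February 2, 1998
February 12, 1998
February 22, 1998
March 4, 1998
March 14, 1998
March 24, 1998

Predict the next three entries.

April 3, 1998; April 13, 1998; April 23, 1998

Gaps between consecutive events: 10, 10, 10, 10, 10 days — a constant 10-day interval.
March 24, 1998 + 10 days = April 3, 1998.
April 3, 1998 + 10 days = April 13, 1998.
April 13, 1998 + 10 days = April 23, 1998.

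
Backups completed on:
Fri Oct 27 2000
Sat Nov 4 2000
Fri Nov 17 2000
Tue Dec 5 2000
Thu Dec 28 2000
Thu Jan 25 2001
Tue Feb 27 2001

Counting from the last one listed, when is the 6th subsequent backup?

Thu Dec 27 2001

Intervals are 8, 13, 18, 23, 28, 33 days — an arithmetic progression with common difference 5.
Next gap: 38 days. Tue Feb 27 2001 + 38 days = Fri Apr 6 2001.
Next gap: 43 days. Fri Apr 6 2001 + 43 days = Sat May 19 2001.
Next gap: 48 days. Sat May 19 2001 + 48 days = Fri Jul 6 2001.
Next gap: 53 days. Fri Jul 6 2001 + 53 days = Tue Aug 28 2001.
Next gap: 58 days. Tue Aug 28 2001 + 58 days = Thu Oct 25 2001.
Next gap: 63 days. Thu Oct 25 2001 + 63 days = Thu Dec 27 2001.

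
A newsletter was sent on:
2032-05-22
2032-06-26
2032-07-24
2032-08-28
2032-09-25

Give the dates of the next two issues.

These are Saturdays at 28- or 35-day spacing (35, 28, 35, 28).
The pattern: 4th Saturday of the month.
October 2032 — 4th Saturday is 2032-10-23.
November 2032 — 4th Saturday is 2032-11-27.

2032-10-23, 2032-11-27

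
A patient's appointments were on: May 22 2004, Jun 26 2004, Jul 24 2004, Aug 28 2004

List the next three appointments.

All dates are Saturdays, 35, 28, 35 days apart.
Specifically, the 4th Saturday of each month.
September 2004 — 4th Saturday is Sep 25 2004.
October 2004 — 4th Saturday is Oct 23 2004.
4th Saturday of November 2004: Nov 27 2004.

Sep 25 2004, Oct 23 2004, Nov 27 2004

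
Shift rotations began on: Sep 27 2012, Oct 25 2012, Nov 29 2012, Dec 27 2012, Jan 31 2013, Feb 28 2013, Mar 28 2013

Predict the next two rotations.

Apr 25 2013, May 30 2013

All Thursdays; the gaps (28, 35, 28, 35, 28, 28) vary with month length.
This is the last Thursday of each month.
Last Thursday of April 2013: Apr 25 2013.
Last Thursday of May 2013: May 30 2013.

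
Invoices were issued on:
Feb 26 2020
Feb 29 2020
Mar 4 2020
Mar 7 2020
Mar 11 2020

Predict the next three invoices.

Every event lands on a Wednesday or Saturday (gaps cycle 3, 4, 3, 4).
So the schedule is: every Wednesday and Saturday.
The following Saturday is Mar 14 2020.
Next Wednesday: Mar 18 2020.
The following Saturday is Mar 21 2020.

Mar 14 2020, Mar 18 2020, Mar 21 2020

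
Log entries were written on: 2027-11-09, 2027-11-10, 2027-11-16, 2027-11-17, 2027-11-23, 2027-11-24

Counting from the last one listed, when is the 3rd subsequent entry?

2027-12-07

The gap pattern 1, 6, 1, 6, 1 repeats every 2 events.
These are the Tuesdays and Wednesdays of each week.
Next Tuesday: 2027-11-30.
The following Wednesday is 2027-12-01.
Next Tuesday: 2027-12-07.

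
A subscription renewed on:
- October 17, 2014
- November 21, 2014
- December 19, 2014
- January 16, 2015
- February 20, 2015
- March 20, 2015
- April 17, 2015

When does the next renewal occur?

May 15, 2015

Gaps: 35, 28, 28, 35, 28, 28 days — a mix of 28 and 35. Every date is a Friday.
Each is the 3rd Friday of its month.
May 2015 — 3rd Friday is May 15, 2015.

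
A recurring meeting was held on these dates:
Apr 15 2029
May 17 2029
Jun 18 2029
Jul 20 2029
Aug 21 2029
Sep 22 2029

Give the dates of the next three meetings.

Oct 24 2029, Nov 25 2029, Dec 27 2029

The spacing is 32, 32, 32, 32, 32 days — always 32 days.
Sep 22 2029 + 32 days = Oct 24 2029.
Oct 24 2029 + 32 days = Nov 25 2029.
Nov 25 2029 + 32 days = Dec 27 2029.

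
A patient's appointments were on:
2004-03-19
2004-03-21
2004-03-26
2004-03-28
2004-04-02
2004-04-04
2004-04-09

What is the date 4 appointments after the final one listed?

2004-04-23

The gap pattern 2, 5, 2, 5, 2, 5 repeats every 2 events.
These are the Fridays and Sundays of each week.
Next Sunday: 2004-04-11.
Next Friday: 2004-04-16.
Next Sunday: 2004-04-18.
Next Friday: 2004-04-23.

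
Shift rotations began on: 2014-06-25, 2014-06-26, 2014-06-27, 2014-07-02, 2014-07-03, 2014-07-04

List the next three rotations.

Every event lands on a Wednesday or Thursday or Friday (gaps cycle 1, 1, 5, 1, 1).
So the schedule is: every Wednesday, Thursday and Friday.
The following Wednesday is 2014-07-09.
Next Thursday: 2014-07-10.
The following Friday is 2014-07-11.

2014-07-09, 2014-07-10, 2014-07-11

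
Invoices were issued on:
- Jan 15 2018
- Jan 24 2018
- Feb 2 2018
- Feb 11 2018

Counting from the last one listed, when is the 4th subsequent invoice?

The spacing is 9, 9, 9 days — always 9 days.
Feb 11 2018 + 9 days = Feb 20 2018.
Feb 20 2018 + 9 days = Mar 1 2018.
Mar 1 2018 + 9 days = Mar 10 2018.
Mar 10 2018 + 9 days = Mar 19 2018.

Mar 19 2018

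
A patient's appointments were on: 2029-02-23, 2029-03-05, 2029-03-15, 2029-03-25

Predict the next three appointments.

The spacing is 10, 10, 10 days — always 10 days.
2029-03-25 + 10 days = 2029-04-04.
2029-04-04 + 10 days = 2029-04-14.
2029-04-14 + 10 days = 2029-04-24.

2029-04-04, 2029-04-14, 2029-04-24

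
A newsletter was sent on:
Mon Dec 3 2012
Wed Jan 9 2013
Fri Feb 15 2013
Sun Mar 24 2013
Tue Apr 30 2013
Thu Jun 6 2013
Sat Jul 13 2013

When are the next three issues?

Every event comes 37 days after the last (37, 37, 37, 37, 37, 37).
Sat Jul 13 2013 + 37 days = Mon Aug 19 2013.
Mon Aug 19 2013 + 37 days = Wed Sep 25 2013.
Wed Sep 25 2013 + 37 days = Fri Nov 1 2013.

Mon Aug 19 2013, Wed Sep 25 2013, Fri Nov 1 2013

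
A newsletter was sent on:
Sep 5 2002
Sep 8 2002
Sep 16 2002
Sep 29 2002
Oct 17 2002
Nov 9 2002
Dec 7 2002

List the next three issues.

The spacing grows by 5 each time: 3, 8, 13, 18, 23, 28 days.
Next gap: 33 days. Dec 7 2002 + 33 days = Jan 9 2003.
Next gap: 38 days. Jan 9 2003 + 38 days = Feb 16 2003.
Next gap: 43 days. Feb 16 2003 + 43 days = Mar 31 2003.

Jan 9 2003, Feb 16 2003, Mar 31 2003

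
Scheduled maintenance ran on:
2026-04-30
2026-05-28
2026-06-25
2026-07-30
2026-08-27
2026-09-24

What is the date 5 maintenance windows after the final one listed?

All Thursdays; the gaps (28, 28, 35, 28, 28) vary with month length.
This is the last Thursday of each month.
October 2026 ends with Thursday 2026-10-29.
Last Thursday of November 2026: 2026-11-26.
Last Thursday of December 2026: 2026-12-31.
January 2027 ends with Thursday 2027-01-28.
Last Thursday of February 2027: 2027-02-25.

2027-02-25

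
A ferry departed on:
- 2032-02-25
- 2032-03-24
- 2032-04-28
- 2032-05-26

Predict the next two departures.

Gaps: 28, 35, 28 days — a mix of 28 and 35. Every date is a Wednesday.
Each is the 4th Wednesday of its month.
June 2032 — 4th Wednesday is 2032-06-23.
4th Wednesday of July 2032: 2032-07-28.

2032-06-23, 2032-07-28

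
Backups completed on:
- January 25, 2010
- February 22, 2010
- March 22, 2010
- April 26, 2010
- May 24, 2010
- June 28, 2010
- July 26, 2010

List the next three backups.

August 23, 2010; September 27, 2010; October 25, 2010

All dates are Mondays, 28, 28, 35, 28, 35, 28 days apart.
Specifically, the 4th Monday of each month.
4th Monday of August 2010: August 23, 2010.
September 2010 — 4th Monday is September 27, 2010.
October 2010 — 4th Monday is October 25, 2010.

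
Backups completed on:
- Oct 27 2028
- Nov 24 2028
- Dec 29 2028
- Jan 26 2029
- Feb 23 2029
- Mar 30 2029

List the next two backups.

Apr 27 2029, May 25 2029

These are Fridays with 28, 35, 28, 28, 35-day gaps.
Each is the final Friday of its month — Dec 29 2028 is past the 28th, so '4th Friday' doesn't fit.
Last Friday of April 2029: Apr 27 2029.
Last Friday of May 2029: May 25 2029.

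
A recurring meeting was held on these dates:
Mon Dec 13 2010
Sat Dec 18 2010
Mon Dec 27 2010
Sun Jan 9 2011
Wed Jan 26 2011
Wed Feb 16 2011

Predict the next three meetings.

Sun Mar 13 2011, Mon Apr 11 2011, Sat May 14 2011

Intervals are 5, 9, 13, 17, 21 days — an arithmetic progression with common difference 4.
Next gap: 25 days. Wed Feb 16 2011 + 25 days = Sun Mar 13 2011.
Next gap: 29 days. Sun Mar 13 2011 + 29 days = Mon Apr 11 2011.
Next gap: 33 days. Mon Apr 11 2011 + 33 days = Sat May 14 2011.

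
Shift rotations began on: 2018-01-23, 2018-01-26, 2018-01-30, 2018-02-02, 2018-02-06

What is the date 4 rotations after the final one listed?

2018-02-20

Every event lands on a Tuesday or Friday (gaps cycle 3, 4, 3, 4).
So the schedule is: every Tuesday and Friday.
The following Friday is 2018-02-09.
Next Tuesday: 2018-02-13.
Next Friday: 2018-02-16.
The following Tuesday is 2018-02-20.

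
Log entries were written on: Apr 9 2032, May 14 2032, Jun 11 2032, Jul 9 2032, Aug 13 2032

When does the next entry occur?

Sep 10 2032

Gaps: 35, 28, 28, 35 days — a mix of 28 and 35. Every date is a Friday.
Each is the 2nd Friday of its month.
September 2032 — 2nd Friday is Sep 10 2032.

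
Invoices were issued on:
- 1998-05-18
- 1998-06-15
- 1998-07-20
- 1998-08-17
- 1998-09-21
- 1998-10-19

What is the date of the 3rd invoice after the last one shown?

1999-01-18

All dates are Mondays, 28, 35, 28, 35, 28 days apart.
Specifically, the 3rd Monday of each month.
3rd Monday of November 1998: 1998-11-16.
December 1998 — 3rd Monday is 1998-12-21.
3rd Monday of January 1999: 1999-01-18.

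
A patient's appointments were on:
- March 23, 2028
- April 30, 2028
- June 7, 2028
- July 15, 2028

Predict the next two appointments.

August 22, 2028; September 29, 2028

Gaps between consecutive events: 38, 38, 38 days — a constant 38-day interval.
July 15, 2028 + 38 days = August 22, 2028.
August 22, 2028 + 38 days = September 29, 2028.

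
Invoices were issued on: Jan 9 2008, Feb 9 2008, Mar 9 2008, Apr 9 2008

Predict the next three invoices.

May 9 2008, Jun 9 2008, Jul 9 2008

Gaps: 31, 29, 31 days — not constant. Every event is on the 9th of the month.
Pattern: the 9th of each month.
May 2008: May 9 2008.
Next: June 2008 → Jun 9 2008.
Next: July 2008 → Jul 9 2008.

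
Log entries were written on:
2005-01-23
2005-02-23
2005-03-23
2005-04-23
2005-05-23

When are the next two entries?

2005-06-23, 2005-07-23

Each date is the 23rd; the gaps (31, 28, 31, 30) track the month lengths.
The rule is the 23rd of each month.
June 2005: 2005-06-23.
July 2005: 2005-07-23.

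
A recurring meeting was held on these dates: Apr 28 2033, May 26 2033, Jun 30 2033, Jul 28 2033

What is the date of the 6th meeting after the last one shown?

Every date is a Thursday; gaps 28, 35, 28 days.
Each is the last Thursday of its month (at least one falls on the 29th or later, ruling out '4th Thursday').
Last Thursday of August 2033: Aug 25 2033.
September 2033 ends with Thursday Sep 29 2033.
October 2033 ends with Thursday Oct 27 2033.
Last Thursday of November 2033: Nov 24 2033.
Last Thursday of December 2033: Dec 29 2033.
January 2034 ends with Thursday Jan 26 2034.

Jan 26 2034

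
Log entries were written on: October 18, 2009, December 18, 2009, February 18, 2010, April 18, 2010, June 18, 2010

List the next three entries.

August 18, 2010; October 18, 2010; December 18, 2010

The day-of-month is always 18 (61, 62, 59, 61 days between events).
So this recurs on the 18th of every 2 months.
Next: August 2010 → August 18, 2010.
October 2010: October 18, 2010.
December 2010: December 18, 2010.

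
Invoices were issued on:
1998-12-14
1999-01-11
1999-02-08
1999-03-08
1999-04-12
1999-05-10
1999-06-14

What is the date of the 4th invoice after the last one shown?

These are Mondays at 28- or 35-day spacing (28, 28, 28, 35, 28, 35).
The pattern: 2nd Monday of the month.
July 1999 — 2nd Monday is 1999-07-12.
2nd Monday of August 1999: 1999-08-09.
2nd Monday of September 1999: 1999-09-13.
2nd Monday of October 1999: 1999-10-11.

1999-10-11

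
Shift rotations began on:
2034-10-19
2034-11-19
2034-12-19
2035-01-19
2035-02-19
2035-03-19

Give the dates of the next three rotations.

2035-04-19, 2035-05-19, 2035-06-19

The day-of-month is always 19 (31, 30, 31, 31, 28 days between events).
So this recurs on the 19th of each month.
Next: April 2035 → 2035-04-19.
Next: May 2035 → 2035-05-19.
June 2035: 2035-06-19.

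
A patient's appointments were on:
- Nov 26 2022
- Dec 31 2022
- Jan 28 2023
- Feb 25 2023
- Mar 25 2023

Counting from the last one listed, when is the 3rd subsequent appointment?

Jun 24 2023

All Saturdays; the gaps (35, 28, 28, 28) vary with month length.
This is the last Saturday of each month.
April 2023 ends with Saturday Apr 29 2023.
Last Saturday of May 2023: May 27 2023.
June 2023 ends with Saturday Jun 24 2023.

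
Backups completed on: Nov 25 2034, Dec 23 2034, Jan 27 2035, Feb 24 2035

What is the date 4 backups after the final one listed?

Jun 23 2035

All dates are Saturdays, 28, 35, 28 days apart.
Specifically, the 4th Saturday of each month.
March 2035 — 4th Saturday is Mar 24 2035.
4th Saturday of April 2035: Apr 28 2035.
4th Saturday of May 2035: May 26 2035.
4th Saturday of June 2035: Jun 23 2035.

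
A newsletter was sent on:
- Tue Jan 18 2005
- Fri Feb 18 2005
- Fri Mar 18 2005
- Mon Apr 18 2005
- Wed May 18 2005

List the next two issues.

The day-of-month is always 18 (31, 28, 31, 30 days between events).
So this recurs on the 18th of each month.
Next: June 2005 → Sat Jun 18 2005.
Next: July 2005 → Mon Jul 18 2005.

Sat Jun 18 2005, Mon Jul 18 2005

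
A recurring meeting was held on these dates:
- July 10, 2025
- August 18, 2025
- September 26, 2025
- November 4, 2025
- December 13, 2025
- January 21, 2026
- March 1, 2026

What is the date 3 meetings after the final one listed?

Gaps between consecutive events: 39, 39, 39, 39, 39, 39 days — a constant 39-day interval.
March 1, 2026 + 39 days = April 9, 2026.
April 9, 2026 + 39 days = May 18, 2026.
May 18, 2026 + 39 days = June 26, 2026.

June 26, 2026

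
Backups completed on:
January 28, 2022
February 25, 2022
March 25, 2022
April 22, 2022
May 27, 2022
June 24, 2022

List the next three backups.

July 22, 2022; August 26, 2022; September 23, 2022

These are Fridays at 28- or 35-day spacing (28, 28, 28, 35, 28).
The pattern: 4th Friday of the month.
4th Friday of July 2022: July 22, 2022.
4th Friday of August 2022: August 26, 2022.
4th Friday of September 2022: September 23, 2022.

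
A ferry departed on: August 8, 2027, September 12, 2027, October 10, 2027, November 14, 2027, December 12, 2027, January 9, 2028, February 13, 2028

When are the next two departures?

Gaps: 35, 28, 35, 28, 28, 35 days — a mix of 28 and 35. Every date is a Sunday.
Each is the 2nd Sunday of its month.
March 2028 — 2nd Sunday is March 12, 2028.
April 2028 — 2nd Sunday is April 9, 2028.

March 12, 2028; April 9, 2028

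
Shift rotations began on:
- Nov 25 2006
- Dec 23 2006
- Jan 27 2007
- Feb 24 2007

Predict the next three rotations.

Gaps: 28, 35, 28 days — a mix of 28 and 35. Every date is a Saturday.
Each is the 4th Saturday of its month.
4th Saturday of March 2007: Mar 24 2007.
4th Saturday of April 2007: Apr 28 2007.
4th Saturday of May 2007: May 26 2007.

Mar 24 2007, Apr 28 2007, May 26 2007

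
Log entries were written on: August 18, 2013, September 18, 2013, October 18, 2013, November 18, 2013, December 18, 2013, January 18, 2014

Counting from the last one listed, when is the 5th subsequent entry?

June 18, 2014

The day-of-month is always 18 (31, 30, 31, 30, 31 days between events).
So this recurs on the 18th of each month.
Next: February 2014 → February 18, 2014.
March 2014: March 18, 2014.
Next: April 2014 → April 18, 2014.
Next: May 2014 → May 18, 2014.
Next: June 2014 → June 18, 2014.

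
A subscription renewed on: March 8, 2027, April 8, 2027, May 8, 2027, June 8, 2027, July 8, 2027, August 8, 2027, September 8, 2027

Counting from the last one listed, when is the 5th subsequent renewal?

The day-of-month is always 8 (31, 30, 31, 30, 31, 31 days between events).
So this recurs on the 8th of each month.
October 2027: October 8, 2027.
Next: November 2027 → November 8, 2027.
December 2027: December 8, 2027.
Next: January 2028 → January 8, 2028.
Next: February 2028 → February 8, 2028.

February 8, 2028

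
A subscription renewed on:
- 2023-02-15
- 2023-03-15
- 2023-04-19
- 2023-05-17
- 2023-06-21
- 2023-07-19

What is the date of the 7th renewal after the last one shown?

2024-02-21

These are Wednesdays at 28- or 35-day spacing (28, 35, 28, 35, 28).
The pattern: 3rd Wednesday of the month.
3rd Wednesday of August 2023: 2023-08-16.
3rd Wednesday of September 2023: 2023-09-20.
3rd Wednesday of October 2023: 2023-10-18.
November 2023 — 3rd Wednesday is 2023-11-15.
3rd Wednesday of December 2023: 2023-12-20.
3rd Wednesday of January 2024: 2024-01-17.
3rd Wednesday of February 2024: 2024-02-21.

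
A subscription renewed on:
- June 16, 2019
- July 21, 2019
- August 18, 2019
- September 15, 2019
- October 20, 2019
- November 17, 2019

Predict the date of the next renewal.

December 15, 2019

All dates are Sundays, 35, 28, 28, 35, 28 days apart.
Specifically, the 3rd Sunday of each month.
3rd Sunday of December 2019: December 15, 2019.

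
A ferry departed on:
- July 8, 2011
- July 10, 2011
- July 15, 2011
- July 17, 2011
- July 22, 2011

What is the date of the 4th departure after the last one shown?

August 5, 2011

The gap pattern 2, 5, 2, 5 repeats every 2 events.
These are the Fridays and Sundays of each week.
The following Sunday is July 24, 2011.
Next Friday: July 29, 2011.
The following Sunday is July 31, 2011.
Next Friday: August 5, 2011.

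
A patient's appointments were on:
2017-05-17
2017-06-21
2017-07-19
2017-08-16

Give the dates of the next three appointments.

2017-09-20, 2017-10-18, 2017-11-15

Gaps: 35, 28, 28 days — a mix of 28 and 35. Every date is a Wednesday.
Each is the 3rd Wednesday of its month.
3rd Wednesday of September 2017: 2017-09-20.
3rd Wednesday of October 2017: 2017-10-18.
3rd Wednesday of November 2017: 2017-11-15.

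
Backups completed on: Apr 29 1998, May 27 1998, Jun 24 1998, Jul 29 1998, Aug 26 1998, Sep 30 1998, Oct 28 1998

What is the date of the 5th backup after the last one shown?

All Wednesdays; the gaps (28, 28, 35, 28, 35, 28) vary with month length.
This is the last Wednesday of each month.
November 1998 ends with Wednesday Nov 25 1998.
December 1998 ends with Wednesday Dec 30 1998.
Last Wednesday of January 1999: Jan 27 1999.
Last Wednesday of February 1999: Feb 24 1999.
March 1999 ends with Wednesday Mar 31 1999.

Mar 31 1999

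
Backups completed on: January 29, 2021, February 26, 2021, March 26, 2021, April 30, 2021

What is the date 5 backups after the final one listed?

These are Fridays with 28, 28, 35-day gaps.
Each is the final Friday of its month — January 29, 2021 is past the 28th, so '4th Friday' doesn't fit.
Last Friday of May 2021: May 28, 2021.
Last Friday of June 2021: June 25, 2021.
July 2021 ends with Friday July 30, 2021.
Last Friday of August 2021: August 27, 2021.
Last Friday of September 2021: September 24, 2021.

September 24, 2021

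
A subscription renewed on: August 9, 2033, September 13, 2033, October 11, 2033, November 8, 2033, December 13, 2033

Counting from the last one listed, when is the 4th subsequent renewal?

April 11, 2034

Gaps: 35, 28, 28, 35 days — a mix of 28 and 35. Every date is a Tuesday.
Each is the 2nd Tuesday of its month.
2nd Tuesday of January 2034: January 10, 2034.
2nd Tuesday of February 2034: February 14, 2034.
March 2034 — 2nd Tuesday is March 14, 2034.
2nd Tuesday of April 2034: April 11, 2034.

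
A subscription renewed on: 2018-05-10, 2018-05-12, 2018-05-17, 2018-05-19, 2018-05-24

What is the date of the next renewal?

2018-05-26

Gaps: 2, 5, 2, 5 days — not constant, but cyclic with period 2.
The events fall on every Thursday and Saturday.
Next Saturday: 2018-05-26.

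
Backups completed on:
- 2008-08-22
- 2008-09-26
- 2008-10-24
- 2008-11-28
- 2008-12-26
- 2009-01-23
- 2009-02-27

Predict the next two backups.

All dates are Fridays, 35, 28, 35, 28, 28, 35 days apart.
Specifically, the 4th Friday of each month.
March 2009 — 4th Friday is 2009-03-27.
April 2009 — 4th Friday is 2009-04-24.

2009-03-27, 2009-04-24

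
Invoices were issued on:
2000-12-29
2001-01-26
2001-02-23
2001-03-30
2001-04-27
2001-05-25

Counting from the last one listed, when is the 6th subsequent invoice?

These are Fridays with 28, 28, 35, 28, 28-day gaps.
Each is the final Friday of its month — 2000-12-29 is past the 28th, so '4th Friday' doesn't fit.
June 2001 ends with Friday 2001-06-29.
Last Friday of July 2001: 2001-07-27.
August 2001 ends with Friday 2001-08-31.
Last Friday of September 2001: 2001-09-28.
Last Friday of October 2001: 2001-10-26.
Last Friday of November 2001: 2001-11-30.

2001-11-30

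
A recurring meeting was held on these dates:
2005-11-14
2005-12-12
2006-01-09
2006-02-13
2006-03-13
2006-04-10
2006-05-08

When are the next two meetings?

2006-06-12, 2006-07-10

Gaps: 28, 28, 35, 28, 28, 28 days — a mix of 28 and 35. Every date is a Monday.
Each is the 2nd Monday of its month.
June 2006 — 2nd Monday is 2006-06-12.
2nd Monday of July 2006: 2006-07-10.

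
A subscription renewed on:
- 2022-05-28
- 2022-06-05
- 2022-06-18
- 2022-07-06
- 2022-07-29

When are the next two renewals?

2022-08-26, 2022-09-28

Gaps: 8, 13, 18, 23 days — each gap is 5 larger than the previous one.
Next gap: 28 days. 2022-07-29 + 28 days = 2022-08-26.
Next gap: 33 days. 2022-08-26 + 33 days = 2022-09-28.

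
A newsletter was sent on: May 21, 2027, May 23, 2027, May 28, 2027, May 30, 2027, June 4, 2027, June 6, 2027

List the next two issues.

The gap pattern 2, 5, 2, 5, 2 repeats every 2 events.
These are the Fridays and Sundays of each week.
Next Friday: June 11, 2027.
The following Sunday is June 13, 2027.

June 11, 2027; June 13, 2027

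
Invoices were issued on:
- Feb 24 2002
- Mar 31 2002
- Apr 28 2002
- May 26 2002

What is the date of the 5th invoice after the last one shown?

Oct 27 2002

These are Sundays with 35, 28, 28-day gaps.
Each is the final Sunday of its month — Mar 31 2002 is past the 28th, so '4th Sunday' doesn't fit.
Last Sunday of June 2002: Jun 30 2002.
Last Sunday of July 2002: Jul 28 2002.
Last Sunday of August 2002: Aug 25 2002.
Last Sunday of September 2002: Sep 29 2002.
October 2002 ends with Sunday Oct 27 2002.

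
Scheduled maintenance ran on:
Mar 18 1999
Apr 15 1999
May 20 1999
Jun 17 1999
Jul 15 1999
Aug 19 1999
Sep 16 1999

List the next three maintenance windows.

Gaps: 28, 35, 28, 28, 35, 28 days — a mix of 28 and 35. Every date is a Thursday.
Each is the 3rd Thursday of its month.
3rd Thursday of October 1999: Oct 21 1999.
3rd Thursday of November 1999: Nov 18 1999.
3rd Thursday of December 1999: Dec 16 1999.

Oct 21 1999, Nov 18 1999, Dec 16 1999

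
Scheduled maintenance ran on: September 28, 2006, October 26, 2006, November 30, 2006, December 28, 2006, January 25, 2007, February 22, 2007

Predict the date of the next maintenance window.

March 29, 2007

These are Thursdays with 28, 35, 28, 28, 28-day gaps.
Each is the final Thursday of its month — November 30, 2006 is past the 28th, so '4th Thursday' doesn't fit.
Last Thursday of March 2007: March 29, 2007.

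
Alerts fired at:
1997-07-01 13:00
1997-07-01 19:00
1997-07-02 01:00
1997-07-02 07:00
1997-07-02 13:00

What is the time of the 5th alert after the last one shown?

Gaps: 6, 6, 6, 6 hours — each event is 6 hours after the previous one.
1997-07-02 13:00 + 6 h = 1997-07-02 19:00.
1997-07-02 19:00 + 6 h = 1997-07-03 01:00.
1997-07-03 01:00 + 6 h = 1997-07-03 07:00.
1997-07-03 07:00 + 6 h = 1997-07-03 13:00.
1997-07-03 13:00 + 6 h = 1997-07-03 19:00.

1997-07-03 19:00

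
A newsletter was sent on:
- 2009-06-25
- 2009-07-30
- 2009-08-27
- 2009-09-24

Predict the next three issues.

2009-10-29, 2009-11-26, 2009-12-31

Every date is a Thursday; gaps 35, 28, 28 days.
Each is the last Thursday of its month (at least one falls on the 29th or later, ruling out '4th Thursday').
October 2009 ends with Thursday 2009-10-29.
Last Thursday of November 2009: 2009-11-26.
December 2009 ends with Thursday 2009-12-31.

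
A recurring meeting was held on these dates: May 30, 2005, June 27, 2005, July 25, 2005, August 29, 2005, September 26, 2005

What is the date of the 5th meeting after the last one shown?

February 27, 2006

These are Mondays with 28, 28, 35, 28-day gaps.
Each is the final Monday of its month — May 30, 2005 is past the 28th, so '4th Monday' doesn't fit.
October 2005 ends with Monday October 31, 2005.
Last Monday of November 2005: November 28, 2005.
December 2005 ends with Monday December 26, 2005.
January 2006 ends with Monday January 30, 2006.
February 2006 ends with Monday February 27, 2006.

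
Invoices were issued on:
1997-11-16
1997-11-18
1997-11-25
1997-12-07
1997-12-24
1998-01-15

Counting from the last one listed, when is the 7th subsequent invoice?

1998-11-05

Intervals are 2, 7, 12, 17, 22 days — an arithmetic progression with common difference 5.
Next gap: 27 days. 1998-01-15 + 27 days = 1998-02-11.
Next gap: 32 days. 1998-02-11 + 32 days = 1998-03-15.
Next gap: 37 days. 1998-03-15 + 37 days = 1998-04-21.
Next gap: 42 days. 1998-04-21 + 42 days = 1998-06-02.
Next gap: 47 days. 1998-06-02 + 47 days = 1998-07-19.
Next gap: 52 days. 1998-07-19 + 52 days = 1998-09-09.
Next gap: 57 days. 1998-09-09 + 57 days = 1998-11-05.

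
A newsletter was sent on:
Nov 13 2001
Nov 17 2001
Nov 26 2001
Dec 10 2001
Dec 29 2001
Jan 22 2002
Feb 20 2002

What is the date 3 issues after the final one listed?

Jun 17 2002

Intervals are 4, 9, 14, 19, 24, 29 days — an arithmetic progression with common difference 5.
Next gap: 34 days. Feb 20 2002 + 34 days = Mar 26 2002.
Next gap: 39 days. Mar 26 2002 + 39 days = May 4 2002.
Next gap: 44 days. May 4 2002 + 44 days = Jun 17 2002.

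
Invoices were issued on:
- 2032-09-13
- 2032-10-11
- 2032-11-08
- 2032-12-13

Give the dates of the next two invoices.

2033-01-10, 2033-02-14

All dates are Mondays, 28, 28, 35 days apart.
Specifically, the 2nd Monday of each month.
January 2033 — 2nd Monday is 2033-01-10.
2nd Monday of February 2033: 2033-02-14.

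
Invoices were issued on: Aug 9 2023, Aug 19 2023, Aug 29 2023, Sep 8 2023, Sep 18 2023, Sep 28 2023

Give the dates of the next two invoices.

Gaps between consecutive events: 10, 10, 10, 10, 10 days — a constant 10-day interval.
Sep 28 2023 + 10 days = Oct 8 2023.
Oct 8 2023 + 10 days = Oct 18 2023.

Oct 8 2023, Oct 18 2023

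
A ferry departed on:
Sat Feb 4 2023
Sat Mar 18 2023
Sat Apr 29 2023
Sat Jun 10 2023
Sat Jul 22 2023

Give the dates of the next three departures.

The spacing is 42, 42, 42, 42 days — always 42 days.
Sat Jul 22 2023 + 42 days = Sat Sep 2 2023.
Sat Sep 2 2023 + 42 days = Sat Oct 14 2023.
Sat Oct 14 2023 + 42 days = Sat Nov 25 2023.

Sat Sep 2 2023, Sat Oct 14 2023, Sat Nov 25 2023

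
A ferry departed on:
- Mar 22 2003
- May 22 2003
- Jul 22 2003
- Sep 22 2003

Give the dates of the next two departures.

Each date is the 22nd; the gaps (61, 61, 62) track the month lengths.
The rule is the 22nd of every 2 months.
November 2003: Nov 22 2003.
Next: January 2004 → Jan 22 2004.

Nov 22 2003, Jan 22 2004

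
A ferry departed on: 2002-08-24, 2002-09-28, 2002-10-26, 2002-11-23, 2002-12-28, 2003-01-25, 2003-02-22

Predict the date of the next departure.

All dates are Saturdays, 35, 28, 28, 35, 28, 28 days apart.
Specifically, the 4th Saturday of each month.
March 2003 — 4th Saturday is 2003-03-22.

2003-03-22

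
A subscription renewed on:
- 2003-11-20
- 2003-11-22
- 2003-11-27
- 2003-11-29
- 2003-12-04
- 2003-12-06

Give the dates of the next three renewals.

2003-12-11, 2003-12-13, 2003-12-18

The gap pattern 2, 5, 2, 5, 2 repeats every 2 events.
These are the Thursdays and Saturdays of each week.
The following Thursday is 2003-12-11.
Next Saturday: 2003-12-13.
Next Thursday: 2003-12-18.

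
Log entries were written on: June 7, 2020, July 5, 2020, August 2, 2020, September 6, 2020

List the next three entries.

These are Sundays at 28- or 35-day spacing (28, 28, 35).
The pattern: 1st Sunday of the month.
1st Sunday of October 2020: October 4, 2020.
1st Sunday of November 2020: November 1, 2020.
December 2020 — 1st Sunday is December 6, 2020.

October 4, 2020; November 1, 2020; December 6, 2020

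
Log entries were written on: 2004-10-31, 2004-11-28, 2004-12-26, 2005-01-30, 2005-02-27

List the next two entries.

2005-03-27, 2005-04-24

All Sundays; the gaps (28, 28, 35, 28) vary with month length.
This is the last Sunday of each month.
Last Sunday of March 2005: 2005-03-27.
Last Sunday of April 2005: 2005-04-24.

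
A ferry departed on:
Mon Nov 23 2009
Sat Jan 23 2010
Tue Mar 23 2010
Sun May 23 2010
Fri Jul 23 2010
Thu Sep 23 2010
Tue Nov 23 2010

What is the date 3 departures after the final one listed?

Gaps: 61, 59, 61, 61, 62, 61 days — not constant. Every event is on the 23rd of the month.
Pattern: the 23rd of every 2 months.
January 2011: Sun Jan 23 2011.
Next: March 2011 → Wed Mar 23 2011.
May 2011: Mon May 23 2011.

Mon May 23 2011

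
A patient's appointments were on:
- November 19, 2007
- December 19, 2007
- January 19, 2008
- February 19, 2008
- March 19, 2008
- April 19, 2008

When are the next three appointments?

Each date is the 19th; the gaps (30, 31, 31, 29, 31) track the month lengths.
The rule is the 19th of each month.
Next: May 2008 → May 19, 2008.
June 2008: June 19, 2008.
July 2008: July 19, 2008.

May 19, 2008; June 19, 2008; July 19, 2008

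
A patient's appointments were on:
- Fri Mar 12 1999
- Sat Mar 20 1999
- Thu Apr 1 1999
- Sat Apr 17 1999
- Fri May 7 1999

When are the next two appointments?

Mon May 31 1999, Mon Jun 28 1999

Intervals are 8, 12, 16, 20 days — an arithmetic progression with common difference 4.
Next gap: 24 days. Fri May 7 1999 + 24 days = Mon May 31 1999.
Next gap: 28 days. Mon May 31 1999 + 28 days = Mon Jun 28 1999.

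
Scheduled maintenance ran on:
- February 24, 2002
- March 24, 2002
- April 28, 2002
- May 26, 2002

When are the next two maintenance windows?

June 23, 2002; July 28, 2002

Gaps: 28, 35, 28 days — a mix of 28 and 35. Every date is a Sunday.
Each is the 4th Sunday of its month.
June 2002 — 4th Sunday is June 23, 2002.
July 2002 — 4th Sunday is July 28, 2002.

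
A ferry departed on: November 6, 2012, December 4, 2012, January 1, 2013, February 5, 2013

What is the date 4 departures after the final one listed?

All dates are Tuesdays, 28, 28, 35 days apart.
Specifically, the 1st Tuesday of each month.
March 2013 — 1st Tuesday is March 5, 2013.
1st Tuesday of April 2013: April 2, 2013.
1st Tuesday of May 2013: May 7, 2013.
June 2013 — 1st Tuesday is June 4, 2013.

June 4, 2013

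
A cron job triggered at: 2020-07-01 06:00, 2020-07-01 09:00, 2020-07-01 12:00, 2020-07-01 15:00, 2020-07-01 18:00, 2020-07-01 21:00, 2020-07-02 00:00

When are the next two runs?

The interval is a steady 3 hours (3, 3, 3, 3, 3, 3).
2020-07-02 00:00 + 3 h = 2020-07-02 03:00.
2020-07-02 03:00 + 3 h = 2020-07-02 06:00.

2020-07-02 03:00, 2020-07-02 06:00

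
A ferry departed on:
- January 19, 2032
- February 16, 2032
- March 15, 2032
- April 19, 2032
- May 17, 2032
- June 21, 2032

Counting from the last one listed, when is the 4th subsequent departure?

These are Mondays at 28- or 35-day spacing (28, 28, 35, 28, 35).
The pattern: 3rd Monday of the month.
3rd Monday of July 2032: July 19, 2032.
August 2032 — 3rd Monday is August 16, 2032.
3rd Monday of September 2032: September 20, 2032.
October 2032 — 3rd Monday is October 18, 2032.

October 18, 2032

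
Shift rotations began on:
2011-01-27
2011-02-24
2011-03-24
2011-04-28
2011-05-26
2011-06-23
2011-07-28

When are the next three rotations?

Gaps: 28, 28, 35, 28, 28, 35 days — a mix of 28 and 35. Every date is a Thursday.
Each is the 4th Thursday of its month.
4th Thursday of August 2011: 2011-08-25.
September 2011 — 4th Thursday is 2011-09-22.
October 2011 — 4th Thursday is 2011-10-27.

2011-08-25, 2011-09-22, 2011-10-27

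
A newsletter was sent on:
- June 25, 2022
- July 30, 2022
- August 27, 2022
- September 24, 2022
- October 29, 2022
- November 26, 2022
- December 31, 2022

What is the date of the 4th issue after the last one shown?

Every date is a Saturday; gaps 35, 28, 28, 35, 28, 35 days.
Each is the last Saturday of its month (at least one falls on the 29th or later, ruling out '4th Saturday').
Last Saturday of January 2023: January 28, 2023.
February 2023 ends with Saturday February 25, 2023.
March 2023 ends with Saturday March 25, 2023.
Last Saturday of April 2023: April 29, 2023.

April 29, 2023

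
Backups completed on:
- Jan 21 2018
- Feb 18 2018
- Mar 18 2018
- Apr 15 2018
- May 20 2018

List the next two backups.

These are Sundays at 28- or 35-day spacing (28, 28, 28, 35).
The pattern: 3rd Sunday of the month.
June 2018 — 3rd Sunday is Jun 17 2018.
July 2018 — 3rd Sunday is Jul 15 2018.

Jun 17 2018, Jul 15 2018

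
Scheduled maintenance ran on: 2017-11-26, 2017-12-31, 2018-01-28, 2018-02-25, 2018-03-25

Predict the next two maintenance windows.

2018-04-29, 2018-05-27

All Sundays; the gaps (35, 28, 28, 28) vary with month length.
This is the last Sunday of each month.
April 2018 ends with Sunday 2018-04-29.
Last Sunday of May 2018: 2018-05-27.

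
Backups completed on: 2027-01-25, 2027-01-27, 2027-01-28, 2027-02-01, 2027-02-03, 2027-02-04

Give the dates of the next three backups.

2027-02-08, 2027-02-10, 2027-02-11

Gaps: 2, 1, 4, 2, 1 days — not constant, but cyclic with period 3.
The events fall on every Monday, Wednesday and Thursday.
Next Monday: 2027-02-08.
The following Wednesday is 2027-02-10.
The following Thursday is 2027-02-11.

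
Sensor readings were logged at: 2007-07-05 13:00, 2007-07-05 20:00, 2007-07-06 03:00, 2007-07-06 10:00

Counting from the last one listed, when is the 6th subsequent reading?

2007-07-08 04:00

The interval is a steady 7 hours (7, 7, 7).
2007-07-06 10:00 + 7 h = 2007-07-06 17:00.
2007-07-06 17:00 + 7 h = 2007-07-07 00:00.
2007-07-07 00:00 + 7 h = 2007-07-07 07:00.
2007-07-07 07:00 + 7 h = 2007-07-07 14:00.
2007-07-07 14:00 + 7 h = 2007-07-07 21:00.
2007-07-07 21:00 + 7 h = 2007-07-08 04:00.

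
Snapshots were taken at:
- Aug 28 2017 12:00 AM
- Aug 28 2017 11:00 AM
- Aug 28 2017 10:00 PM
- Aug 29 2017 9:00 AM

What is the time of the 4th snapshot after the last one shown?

The interval is a steady 11 hours (11, 11, 11).
Aug 29 2017 9:00 AM + 11 h = Aug 29 2017 8:00 PM.
Aug 29 2017 8:00 PM + 11 h = Aug 30 2017 7:00 AM.
Aug 30 2017 7:00 AM + 11 h = Aug 30 2017 6:00 PM.
Aug 30 2017 6:00 PM + 11 h = Aug 31 2017 5:00 AM.

Aug 31 2017 5:00 AM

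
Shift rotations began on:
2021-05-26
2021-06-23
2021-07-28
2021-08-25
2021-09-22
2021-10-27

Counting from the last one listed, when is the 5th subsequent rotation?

All dates are Wednesdays, 28, 35, 28, 28, 35 days apart.
Specifically, the 4th Wednesday of each month.
4th Wednesday of November 2021: 2021-11-24.
4th Wednesday of December 2021: 2021-12-22.
4th Wednesday of January 2022: 2022-01-26.
February 2022 — 4th Wednesday is 2022-02-23.
4th Wednesday of March 2022: 2022-03-23.

2022-03-23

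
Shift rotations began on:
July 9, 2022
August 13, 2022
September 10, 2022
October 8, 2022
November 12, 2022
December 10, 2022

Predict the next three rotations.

All dates are Saturdays, 35, 28, 28, 35, 28 days apart.
Specifically, the 2nd Saturday of each month.
2nd Saturday of January 2023: January 14, 2023.
2nd Saturday of February 2023: February 11, 2023.
March 2023 — 2nd Saturday is March 11, 2023.

January 14, 2023; February 11, 2023; March 11, 2023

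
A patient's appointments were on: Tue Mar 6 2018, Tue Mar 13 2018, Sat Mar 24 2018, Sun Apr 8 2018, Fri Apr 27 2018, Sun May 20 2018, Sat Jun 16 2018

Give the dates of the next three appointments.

Gaps: 7, 11, 15, 19, 23, 27 days — each gap is 4 larger than the previous one.
Next gap: 31 days. Sat Jun 16 2018 + 31 days = Tue Jul 17 2018.
Next gap: 35 days. Tue Jul 17 2018 + 35 days = Tue Aug 21 2018.
Next gap: 39 days. Tue Aug 21 2018 + 39 days = Sat Sep 29 2018.

Tue Jul 17 2018, Tue Aug 21 2018, Sat Sep 29 2018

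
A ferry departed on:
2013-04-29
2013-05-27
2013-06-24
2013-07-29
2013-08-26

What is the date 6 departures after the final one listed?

2014-02-24

Every date is a Monday; gaps 28, 28, 35, 28 days.
Each is the last Monday of its month (at least one falls on the 29th or later, ruling out '4th Monday').
Last Monday of September 2013: 2013-09-30.
Last Monday of October 2013: 2013-10-28.
Last Monday of November 2013: 2013-11-25.
Last Monday of December 2013: 2013-12-30.
Last Monday of January 2014: 2014-01-27.
Last Monday of February 2014: 2014-02-24.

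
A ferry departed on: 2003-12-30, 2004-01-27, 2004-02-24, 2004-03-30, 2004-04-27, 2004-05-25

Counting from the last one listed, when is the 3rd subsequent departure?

Every date is a Tuesday; gaps 28, 28, 35, 28, 28 days.
Each is the last Tuesday of its month (at least one falls on the 29th or later, ruling out '4th Tuesday').
Last Tuesday of June 2004: 2004-06-29.
July 2004 ends with Tuesday 2004-07-27.
August 2004 ends with Tuesday 2004-08-31.

2004-08-31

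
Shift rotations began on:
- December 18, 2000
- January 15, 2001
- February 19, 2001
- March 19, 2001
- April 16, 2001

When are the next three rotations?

May 21, 2001; June 18, 2001; July 16, 2001

These are Mondays at 28- or 35-day spacing (28, 35, 28, 28).
The pattern: 3rd Monday of the month.
May 2001 — 3rd Monday is May 21, 2001.
June 2001 — 3rd Monday is June 18, 2001.
3rd Monday of July 2001: July 16, 2001.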